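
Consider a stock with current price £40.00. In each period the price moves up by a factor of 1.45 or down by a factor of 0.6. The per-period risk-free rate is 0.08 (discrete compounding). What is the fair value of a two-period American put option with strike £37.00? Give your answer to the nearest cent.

£5.70

Risk-neutral probability p = (1 + 0.08 − 0.6)/(1.45 − 0.6) = 0.4800/0.8500 = 0.5647
Terminal stock prices: S_uu = 84.1, S_ud = 34.8, S_dd = 14.4
Terminal payoffs (K − S): max(-47.1, 0) = 0, max(2.2, 0) = 2.2, max(22.6, 0) = 22.6
Node u (S = 58): continuation = 1/1.08·[0.5647·0.0000 + 0.4353·2.2000] = 0.8867; exercise value = 0.0000 ≤ continuation, so V_u = 0.8867
Node d (S = 24): continuation = 1/1.08·[0.5647·2.2000 + 0.4353·22.6000] = 10.2593; exercise value = 13.0000 > continuation, so V_d = 13.0000 (exercise)
Node 0 (S = 40): continuation = 1/1.08·[0.5647·0.8867 + 0.4353·13.0000] = 5.7033; exercise value = 0.0000 ≤ continuation, so V_0 = 5.7033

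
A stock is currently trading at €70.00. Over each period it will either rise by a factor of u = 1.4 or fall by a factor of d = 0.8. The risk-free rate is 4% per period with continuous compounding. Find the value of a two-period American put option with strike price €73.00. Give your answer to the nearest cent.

Risk-neutral probability p = (e^0.04 − 0.8)/(1.4 − 0.8) = 0.2408/0.6000 = 0.4014
Terminal stock prices: S_uu = 137.2, S_ud = 78.4, S_dd = 44.8
Terminal payoffs (K − S): max(-64.2, 0) = 0, max(-5.4, 0) = 0, max(28.2, 0) = 28.2
Node u (S = 98): continuation = e^(−0.04)·[0.4014·0.0000 + 0.5986·0.0000] = 0.0000; exercise value = 0.0000 ≤ continuation, so V_u = 0.0000
Node d (S = 56): continuation = e^(−0.04)·[0.4014·0.0000 + 0.5986·28.2000] = 16.2199; exercise value = 17.0000 > continuation, so V_d = 17.0000 (exercise)
Node 0 (S = 70): continuation = e^(−0.04)·[0.4014·0.0000 + 0.5986·17.0000] = 9.7780; exercise value = 3.0000 ≤ continuation, so V_0 = 9.7780

€9.78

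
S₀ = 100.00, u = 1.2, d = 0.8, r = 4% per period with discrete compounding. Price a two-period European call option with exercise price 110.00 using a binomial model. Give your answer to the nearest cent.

11.32

Risk-neutral probability p = (1 + 0.04 − 0.8)/(1.2 − 0.8) = 0.2400/0.4000 = 0.6000
Terminal stock prices: S_uu = 144, S_ud = 96, S_dd = 64
Terminal payoffs (S − K): max(34, 0) = 34, max(-14, 0) = 0, max(-46, 0) = 0
Node u (S = 120): V_u = 1/1.04·[0.6000·34.0000 + 0.4000·0.0000] = 19.6154
Node d (S = 80): V_d = 1/1.04·[0.6000·0.0000 + 0.4000·0.0000] = 0.0000
Node 0 (S = 100): V_0 = 1/1.04·[0.6000·19.6154 + 0.4000·0.0000] = 11.3166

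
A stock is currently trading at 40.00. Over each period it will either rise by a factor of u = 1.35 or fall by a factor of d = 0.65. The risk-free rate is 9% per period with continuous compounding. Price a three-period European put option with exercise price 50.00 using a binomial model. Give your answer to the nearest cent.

7.61

Risk-neutral probability p = (e^0.09 − 0.65)/(1.35 − 0.65) = 0.4442/0.7000 = 0.6345
Terminal stock prices: S_uuu = 98.42, S_uud = 47.39, S_udd = 22.82, S_ddd = 10.98
Terminal payoffs (K − S): max(-48.42, 0) = 0, max(2.615, 0) = 2.615, max(27.18, 0) = 27.18, max(39.02, 0) = 39.02
Node uu (S = 72.9): V_uu = e^(−0.09)·[0.6345·0.0000 + 0.3655·2.6150] = 0.8734
Node ud (S = 35.1): V_ud = e^(−0.09)·[0.6345·2.6150 + 0.3655·27.1850] = 10.5966
Node dd (S = 16.9): V_dd = e^(−0.09)·[0.6345·27.1850 + 0.3655·39.0150] = 28.7966
Node u (S = 54): V_u = e^(−0.09)·[0.6345·0.8734 + 0.3655·10.5966] = 4.0459
Node d (S = 26): V_d = e^(−0.09)·[0.6345·10.5966 + 0.3655·28.7966] = 15.7635
Node 0 (S = 40): V_0 = e^(−0.09)·[0.6345·4.0459 + 0.3655·15.7635] = 7.6115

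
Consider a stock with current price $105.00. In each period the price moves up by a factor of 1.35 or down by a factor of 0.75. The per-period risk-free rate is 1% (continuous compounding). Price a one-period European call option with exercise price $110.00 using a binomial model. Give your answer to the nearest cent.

Risk-neutral probability p = (e^0.01 − 0.75)/(1.35 − 0.75) = 0.2601/0.6000 = 0.4334
Terminal stock prices: S_u = 141.8, S_d = 78.75
Terminal payoffs (S − K): max(31.75, 0) = 31.75, max(-31.25, 0) = 0
Node 0 (S = 105): V_0 = e^(−0.01)·[0.4334·31.7500 + 0.5666·0.0000] = 13.6241

$13.62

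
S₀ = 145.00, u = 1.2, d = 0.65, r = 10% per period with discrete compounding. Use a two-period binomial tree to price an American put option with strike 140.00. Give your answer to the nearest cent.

Risk-neutral probability p = (1 + 0.1 − 0.65)/(1.2 − 0.65) = 0.4500/0.5500 = 0.8182
Terminal stock prices: S_uu = 208.8, S_ud = 113.1, S_dd = 61.26
Terminal payoffs (K − S): max(-68.8, 0) = 0, max(26.9, 0) = 26.9, max(78.74, 0) = 78.74
Node u (S = 174): continuation = 1/1.1·[0.8182·0.0000 + 0.1818·26.9000] = 4.4463; exercise value = 0.0000 ≤ continuation, so V_u = 4.4463
Node d (S = 94.25): continuation = 1/1.1·[0.8182·26.9000 + 0.1818·78.7375] = 33.0227; exercise value = 45.7500 > continuation, so V_d = 45.7500 (exercise)
Node 0 (S = 145): continuation = 1/1.1·[0.8182·4.4463 + 0.1818·45.7500] = 10.8691; exercise value = 0.0000 ≤ continuation, so V_0 = 10.8691

10.87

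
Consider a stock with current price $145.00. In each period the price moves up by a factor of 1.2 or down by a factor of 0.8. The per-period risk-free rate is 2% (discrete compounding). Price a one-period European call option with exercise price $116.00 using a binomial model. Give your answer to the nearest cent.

Risk-neutral probability p = (1 + 0.02 − 0.8)/(1.2 − 0.8) = 0.2200/0.4000 = 0.5500
Terminal stock prices: S_u = 174, S_d = 116
Terminal payoffs (S − K): max(58, 0) = 58, max(0, 0) = 0
Node 0 (S = 145): V_0 = 1/1.02·[0.5500·58.0000 + 0.4500·0.0000] = 31.2745

$31.27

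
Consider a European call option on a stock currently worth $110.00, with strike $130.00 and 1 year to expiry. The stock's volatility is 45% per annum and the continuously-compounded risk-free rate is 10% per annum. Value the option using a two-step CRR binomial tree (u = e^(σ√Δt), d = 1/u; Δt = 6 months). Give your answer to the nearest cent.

CRR parameters: u = e^(σ√Δt) = e^(0.45·√0.5) = 1.3746, d = 1/u = 0.7275
Per-period rate: rΔt = 0.1·0.5 = 0.05, so R = e^0.05 = 1.0513
Risk-neutral probability p = (e^0.05 − 0.7275)/(1.3746 − 0.7275) = 0.3238/0.6472 = 0.5003
Terminal stock prices: S_uu = 207.9, S_ud = 110, S_dd = 58.21
Terminal payoffs (S − K): max(77.86, 0) = 77.86, max(-20, 0) = 0, max(-71.79, 0) = 0
Node u (S = 151.2): V_u = e^(−0.05)·[0.5003·77.8624 + 0.4997·0.0000] = 37.0574
Node d (S = 80.02): V_d = e^(−0.05)·[0.5003·0.0000 + 0.4997·0.0000] = 0.0000
Node 0 (S = 110): V_0 = e^(−0.05)·[0.5003·37.0574 + 0.4997·0.0000] = 17.6369

$17.64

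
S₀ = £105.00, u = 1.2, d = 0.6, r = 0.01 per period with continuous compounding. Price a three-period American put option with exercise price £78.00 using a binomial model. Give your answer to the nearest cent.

Risk-neutral probability p = (e^0.01 − 0.6)/(1.2 − 0.6) = 0.4101/0.6000 = 0.6834
Terminal stock prices: S_uuu = 181.4, S_uud = 90.72, S_udd = 45.36, S_ddd = 22.68
Terminal payoffs (K − S): max(-103.4, 0) = 0, max(-12.72, 0) = 0, max(32.64, 0) = 32.64, max(55.32, 0) = 55.32
Node uu (S = 151.2): continuation = e^(−0.01)·[0.6834·0.0000 + 0.3166·0.0000] = 0.0000; exercise value = 0.0000 ≤ continuation, so V_uu = 0.0000
Node ud (S = 75.6): continuation = e^(−0.01)·[0.6834·0.0000 + 0.3166·32.6400] = 10.2305; exercise value = 2.4000 ≤ continuation, so V_ud = 10.2305
Node dd (S = 37.8): continuation = e^(−0.01)·[0.6834·32.6400 + 0.3166·55.3200] = 39.4239; exercise value = 40.2000 > continuation, so V_dd = 40.2000 (exercise)
Node u (S = 126): continuation = e^(−0.01)·[0.6834·0.0000 + 0.3166·10.2305] = 3.2066; exercise value = 0.0000 ≤ continuation, so V_u = 3.2066
Node d (S = 63): continuation = e^(−0.01)·[0.6834·10.2305 + 0.3166·40.2000] = 19.5221; exercise value = 15.0000 ≤ continuation, so V_d = 19.5221
Node 0 (S = 105): continuation = e^(−0.01)·[0.6834·3.2066 + 0.3166·19.5221] = 8.2885; exercise value = 0.0000 ≤ continuation, so V_0 = 8.2885

£8.29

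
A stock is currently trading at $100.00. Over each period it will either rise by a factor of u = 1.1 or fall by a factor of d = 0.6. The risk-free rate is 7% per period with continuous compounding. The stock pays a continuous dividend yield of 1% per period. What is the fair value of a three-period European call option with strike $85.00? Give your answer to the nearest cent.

$30.73

Per-period risk-free factor R = e^0.07 = 1.0725; dividend-adjusted growth = e^(0.07−0.01) = 1.0618.
Risk-neutral probability p = (1.0618 − 0.6)/(1.1 − 0.6) = 0.4618/0.5000 = 0.9237
Terminal stock prices: S_uuu = 133.1, S_uud = 72.6, S_udd = 39.6, S_ddd = 21.6
Terminal payoffs (S − K): max(48.1, 0) = 48.1, max(-12.4, 0) = 0, max(-45.4, 0) = 0, max(-63.4, 0) = 0
Node uu (S = 121): V_uu = e^(−0.07)·[0.9237·48.1000 + 0.0763·0.0000] = 41.4250
Node ud (S = 66): V_ud = e^(−0.07)·[0.9237·0.0000 + 0.0763·0.0000] = 0.0000
Node dd (S = 36): V_dd = e^(−0.07)·[0.9237·0.0000 + 0.0763·0.0000] = 0.0000
Node u (S = 110): V_u = e^(−0.07)·[0.9237·41.4250 + 0.0763·0.0000] = 35.6764
Node d (S = 60): V_d = e^(−0.07)·[0.9237·0.0000 + 0.0763·0.0000] = 0.0000
Node 0 (S = 100): V_0 = e^(−0.07)·[0.9237·35.6764 + 0.0763·0.0000] = 30.7254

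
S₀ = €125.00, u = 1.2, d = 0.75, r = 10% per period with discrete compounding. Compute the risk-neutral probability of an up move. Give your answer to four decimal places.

Risk-neutral probability p = (1 + 0.1 − 0.75)/(1.2 − 0.75) = 0.3500/0.4500 = 0.7778

p = 0.7778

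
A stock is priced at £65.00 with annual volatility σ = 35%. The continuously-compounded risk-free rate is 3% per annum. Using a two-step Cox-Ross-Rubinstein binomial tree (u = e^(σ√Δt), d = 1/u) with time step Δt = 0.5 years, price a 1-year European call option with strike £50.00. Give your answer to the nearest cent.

£19.32

CRR parameters: u = e^(σ√Δt) = e^(0.35·√0.5) = 1.2808, d = 1/u = 0.7808
Per-period rate: rΔt = 0.03·0.5 = 0.015, so R = e^0.015 = 1.0151
Risk-neutral probability p = (e^0.015 − 0.7808)/(1.2808 − 0.7808) = 0.2344/0.5000 = 0.4687
Terminal stock prices: S_uu = 106.6, S_ud = 65, S_dd = 39.62
Terminal payoffs (S − K): max(56.63, 0) = 56.63, max(15, 0) = 15, max(-10.38, 0) = 0
Node u (S = 83.25): V_u = e^(−0.015)·[0.4687·56.6297 + 0.5313·15.0000] = 33.9966
Node d (S = 50.75): V_d = e^(−0.015)·[0.4687·15.0000 + 0.5313·0.0000] = 6.9253
Node 0 (S = 65): V_0 = e^(−0.015)·[0.4687·33.9966 + 0.5313·6.9253] = 19.3207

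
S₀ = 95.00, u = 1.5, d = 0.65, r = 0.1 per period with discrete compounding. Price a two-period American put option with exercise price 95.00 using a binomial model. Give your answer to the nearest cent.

Risk-neutral probability p = (1 + 0.1 − 0.65)/(1.5 − 0.65) = 0.4500/0.8500 = 0.5294
Terminal stock prices: S_uu = 213.8, S_ud = 92.62, S_dd = 40.14
Terminal payoffs (K − S): max(-118.8, 0) = 0, max(2.375, 0) = 2.375, max(54.86, 0) = 54.86
Node u (S = 142.5): continuation = 1/1.1·[0.5294·0.0000 + 0.4706·2.3750] = 1.0160; exercise value = 0.0000 ≤ continuation, so V_u = 1.0160
Node d (S = 61.75): continuation = 1/1.1·[0.5294·2.3750 + 0.4706·54.8625] = 24.6136; exercise value = 33.2500 > continuation, so V_d = 33.2500 (exercise)
Node 0 (S = 95): continuation = 1/1.1·[0.5294·1.0160 + 0.4706·33.2500] = 14.7136; exercise value = 0.0000 ≤ continuation, so V_0 = 14.7136

14.71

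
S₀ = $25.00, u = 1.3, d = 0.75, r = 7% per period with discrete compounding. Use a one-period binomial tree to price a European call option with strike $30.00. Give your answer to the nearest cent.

$1.36

Risk-neutral probability p = (1 + 0.07 − 0.75)/(1.3 − 0.75) = 0.3200/0.5500 = 0.5818
Terminal stock prices: S_u = 32.5, S_d = 18.75
Terminal payoffs (S − K): max(2.5, 0) = 2.5, max(-11.25, 0) = 0
Node 0 (S = 25): V_0 = 1/1.07·[0.5818·2.5000 + 0.4182·0.0000] = 1.3594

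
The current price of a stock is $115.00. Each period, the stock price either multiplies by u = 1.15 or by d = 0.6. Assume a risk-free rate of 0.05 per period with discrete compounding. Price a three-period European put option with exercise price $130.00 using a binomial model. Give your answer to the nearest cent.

Risk-neutral probability p = (1 + 0.05 − 0.6)/(1.15 − 0.6) = 0.4500/0.5500 = 0.8182
Terminal stock prices: S_uuu = 174.9, S_uud = 91.25, S_udd = 47.61, S_ddd = 24.84
Terminal payoffs (K − S): max(-44.9, 0) = 0, max(38.75, 0) = 38.75, max(82.39, 0) = 82.39, max(105.2, 0) = 105.2
Node uu (S = 152.1): V_uu = 1/1.05·[0.8182·0.0000 + 0.1818·38.7475] = 6.7095
Node ud (S = 79.35): V_ud = 1/1.05·[0.8182·38.7475 + 0.1818·82.3900] = 44.4595
Node dd (S = 41.4): V_dd = 1/1.05·[0.8182·82.3900 + 0.1818·105.1600] = 82.4095
Node u (S = 132.2): V_u = 1/1.05·[0.8182·6.7095 + 0.1818·44.4595] = 12.9268
Node d (S = 69): V_d = 1/1.05·[0.8182·44.4595 + 0.1818·82.4095] = 48.9138
Node 0 (S = 115): V_0 = 1/1.05·[0.8182·12.9268 + 0.1818·48.9138] = 18.5428

$18.54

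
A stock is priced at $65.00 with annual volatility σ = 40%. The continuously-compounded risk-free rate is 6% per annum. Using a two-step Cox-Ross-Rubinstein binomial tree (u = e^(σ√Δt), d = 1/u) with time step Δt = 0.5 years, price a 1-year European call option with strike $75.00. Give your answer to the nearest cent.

$8.66

CRR parameters: u = e^(σ√Δt) = e^(0.4·√0.5) = 1.3269, d = 1/u = 0.7536
Per-period rate: rΔt = 0.06·0.5 = 0.03, so R = e^0.03 = 1.0305
Risk-neutral probability p = (e^0.03 − 0.7536)/(1.3269 − 0.7536) = 0.2768/0.5733 = 0.4829
Terminal stock prices: S_uu = 114.4, S_ud = 65, S_dd = 36.92
Terminal payoffs (S − K): max(39.44, 0) = 39.44, max(-10, 0) = 0, max(-38.08, 0) = 0
Node u (S = 86.25): V_u = e^(−0.03)·[0.4829·39.4425 + 0.5171·0.0000] = 18.4832
Node d (S = 48.99): V_d = e^(−0.03)·[0.4829·0.0000 + 0.5171·0.0000] = 0.0000
Node 0 (S = 65): V_0 = e^(−0.03)·[0.4829·18.4832 + 0.5171·0.0000] = 8.6614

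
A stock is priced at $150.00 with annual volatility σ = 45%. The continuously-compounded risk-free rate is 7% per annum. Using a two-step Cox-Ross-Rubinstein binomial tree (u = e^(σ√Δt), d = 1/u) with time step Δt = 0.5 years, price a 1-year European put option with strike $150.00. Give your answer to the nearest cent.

$18.07

CRR parameters: u = e^(σ√Δt) = e^(0.45·√0.5) = 1.3746, d = 1/u = 0.7275
Per-period rate: rΔt = 0.07·0.5 = 0.035, so R = e^0.035 = 1.0356
Risk-neutral probability p = (e^0.035 − 0.7275)/(1.3746 − 0.7275) = 0.3082/0.6472 = 0.4762
Terminal stock prices: S_uu = 283.4, S_ud = 150, S_dd = 79.38
Terminal payoffs (K − S): max(-133.4, 0) = 0, max(0, 0) = 0, max(70.62, 0) = 70.62
Node u (S = 206.2): V_u = e^(−0.035)·[0.4762·0.0000 + 0.5238·0.0000] = 0.0000
Node d (S = 109.1): V_d = e^(−0.035)·[0.4762·0.0000 + 0.5238·70.6206] = 35.7220
Node 0 (S = 150): V_0 = e^(−0.035)·[0.4762·0.0000 + 0.5238·35.7220] = 18.0693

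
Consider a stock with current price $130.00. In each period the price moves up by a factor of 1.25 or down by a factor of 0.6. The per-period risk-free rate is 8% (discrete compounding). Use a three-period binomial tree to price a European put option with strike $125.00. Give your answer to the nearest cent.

$10.44

Risk-neutral probability p = (1 + 0.08 − 0.6)/(1.25 − 0.6) = 0.4800/0.6500 = 0.7385
Terminal stock prices: S_uuu = 253.9, S_uud = 121.9, S_udd = 58.5, S_ddd = 28.08
Terminal payoffs (K − S): max(-128.9, 0) = 0, max(3.125, 0) = 3.125, max(66.5, 0) = 66.5, max(96.92, 0) = 96.92
Node uu (S = 203.1): V_uu = 1/1.08·[0.7385·0.0000 + 0.2615·3.1250] = 0.7568
Node ud (S = 97.5): V_ud = 1/1.08·[0.7385·3.1250 + 0.2615·66.5000] = 18.2407
Node dd (S = 46.8): V_dd = 1/1.08·[0.7385·66.5000 + 0.2615·96.9200] = 68.9407
Node u (S = 162.5): V_u = 1/1.08·[0.7385·0.7568 + 0.2615·18.2407] = 4.9347
Node d (S = 78): V_d = 1/1.08·[0.7385·18.2407 + 0.2615·68.9407] = 29.1674
Node 0 (S = 130): V_0 = 1/1.08·[0.7385·4.9347 + 0.2615·29.1674] = 10.4375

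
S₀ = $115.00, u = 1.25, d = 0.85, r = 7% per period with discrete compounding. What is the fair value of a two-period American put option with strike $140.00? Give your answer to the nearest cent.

Risk-neutral probability p = (1 + 0.07 − 0.85)/(1.25 − 0.85) = 0.2200/0.4000 = 0.5500
Terminal stock prices: S_uu = 179.7, S_ud = 122.2, S_dd = 83.09
Terminal payoffs (K − S): max(-39.69, 0) = 0, max(17.81, 0) = 17.81, max(56.91, 0) = 56.91
Node u (S = 143.8): continuation = 1/1.07·[0.5500·0.0000 + 0.4500·17.8125] = 7.4912; exercise value = 0.0000 ≤ continuation, so V_u = 7.4912
Node d (S = 97.75): continuation = 1/1.07·[0.5500·17.8125 + 0.4500·56.9125] = 33.0911; exercise value = 42.2500 > continuation, so V_d = 42.2500 (exercise)
Node 0 (S = 115): continuation = 1/1.07·[0.5500·7.4912 + 0.4500·42.2500] = 21.6193; exercise value = 25.0000 > continuation, so V_0 = 25.0000 (exercise)

$25.00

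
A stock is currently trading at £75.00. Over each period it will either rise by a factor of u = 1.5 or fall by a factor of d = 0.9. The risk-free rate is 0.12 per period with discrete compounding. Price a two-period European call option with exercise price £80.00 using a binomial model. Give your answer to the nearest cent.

Risk-neutral probability p = (1 + 0.12 − 0.9)/(1.5 − 0.9) = 0.2200/0.6000 = 0.3667
Terminal stock prices: S_uu = 168.8, S_ud = 101.2, S_dd = 60.75
Terminal payoffs (S − K): max(88.75, 0) = 88.75, max(21.25, 0) = 21.25, max(-19.25, 0) = 0
Node u (S = 112.5): V_u = 1/1.12·[0.3667·88.7500 + 0.6333·21.2500] = 41.0714
Node d (S = 67.5): V_d = 1/1.12·[0.3667·21.2500 + 0.6333·0.0000] = 6.9568
Node 0 (S = 75): V_0 = 1/1.12·[0.3667·41.0714 + 0.6333·6.9568] = 17.3799

£17.38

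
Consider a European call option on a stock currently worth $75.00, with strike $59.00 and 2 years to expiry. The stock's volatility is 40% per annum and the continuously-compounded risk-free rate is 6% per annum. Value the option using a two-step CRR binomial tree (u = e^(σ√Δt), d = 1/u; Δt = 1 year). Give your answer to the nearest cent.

$28.82

CRR parameters: u = e^(σ√Δt) = e^(0.4·√1) = 1.4918, d = 1/u = 0.6703
Per-period rate: rΔt = 0.06·1 = 0.06, so R = e^0.06 = 1.0618
Risk-neutral probability p = (e^0.06 − 0.6703)/(1.4918 − 0.6703) = 0.3915/0.8215 = 0.4766
Terminal stock prices: S_uu = 166.9, S_ud = 75, S_dd = 33.7
Terminal payoffs (S − K): max(107.9, 0) = 107.9, max(16, 0) = 16, max(-25.3, 0) = 0
Node u (S = 111.9): V_u = e^(−0.06)·[0.4766·107.9156 + 0.5234·16.0000] = 56.3227
Node d (S = 50.27): V_d = e^(−0.06)·[0.4766·16.0000 + 0.5234·0.0000] = 7.1813
Node 0 (S = 75): V_0 = e^(−0.06)·[0.4766·56.3227 + 0.5234·7.1813] = 28.8193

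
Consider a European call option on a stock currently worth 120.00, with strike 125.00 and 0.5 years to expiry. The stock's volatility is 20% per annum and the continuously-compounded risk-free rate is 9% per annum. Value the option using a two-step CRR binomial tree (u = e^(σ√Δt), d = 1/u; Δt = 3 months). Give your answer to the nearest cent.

CRR parameters: u = e^(σ√Δt) = e^(0.2·√0.25) = 1.1052, d = 1/u = 0.9048
Per-period rate: rΔt = 0.09·0.25 = 0.0225, so R = e^0.0225 = 1.0228
Risk-neutral probability p = (e^0.0225 − 0.9048)/(1.1052 − 0.9048) = 0.1179/0.2003 = 0.5886
Terminal stock prices: S_uu = 146.6, S_ud = 120, S_dd = 98.25
Terminal payoffs (S − K): max(21.57, 0) = 21.57, max(-5, 0) = 0, max(-26.75, 0) = 0
Node u (S = 132.6): V_u = e^(−0.0225)·[0.5886·21.5683 + 0.4114·0.0000] = 12.4128
Node d (S = 108.6): V_d = e^(−0.0225)·[0.5886·0.0000 + 0.4114·0.0000] = 0.0000
Node 0 (S = 120): V_0 = e^(−0.0225)·[0.5886·12.4128 + 0.4114·0.0000] = 7.1437

7.14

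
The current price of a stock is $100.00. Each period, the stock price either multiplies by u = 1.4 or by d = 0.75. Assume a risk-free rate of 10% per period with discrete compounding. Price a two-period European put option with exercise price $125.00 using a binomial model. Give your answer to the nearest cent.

Risk-neutral probability p = (1 + 0.1 − 0.75)/(1.4 − 0.75) = 0.3500/0.6500 = 0.5385
Terminal stock prices: S_uu = 196, S_ud = 105, S_dd = 56.25
Terminal payoffs (K − S): max(-71, 0) = 0, max(20, 0) = 20, max(68.75, 0) = 68.75
Node u (S = 140): V_u = 1/1.1·[0.5385·0.0000 + 0.4615·20.0000] = 8.3916
Node d (S = 75): V_d = 1/1.1·[0.5385·20.0000 + 0.4615·68.7500] = 38.6364
Node 0 (S = 100): V_0 = 1/1.1·[0.5385·8.3916 + 0.4615·38.6364] = 20.3188

$20.32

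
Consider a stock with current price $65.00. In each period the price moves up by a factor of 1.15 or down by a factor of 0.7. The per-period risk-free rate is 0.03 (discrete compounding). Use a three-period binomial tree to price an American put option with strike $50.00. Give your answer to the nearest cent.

$2.49

Risk-neutral probability p = (1 + 0.03 − 0.7)/(1.15 − 0.7) = 0.3300/0.4500 = 0.7333
Terminal stock prices: S_uuu = 98.86, S_uud = 60.17, S_udd = 36.63, S_ddd = 22.29
Terminal payoffs (K − S): max(-48.86, 0) = 0, max(-10.17, 0) = 0, max(13.37, 0) = 13.37, max(27.71, 0) = 27.71
Node uu (S = 85.96): continuation = 1/1.03·[0.7333·0.0000 + 0.2667·0.0000] = 0.0000; exercise value = 0.0000 ≤ continuation, so V_uu = 0.0000
Node ud (S = 52.32): continuation = 1/1.03·[0.7333·0.0000 + 0.2667·13.3725] = 3.4621; exercise value = 0.0000 ≤ continuation, so V_ud = 3.4621
Node dd (S = 31.85): continuation = 1/1.03·[0.7333·13.3725 + 0.2667·27.7050] = 16.6937; exercise value = 18.1500 > continuation, so V_dd = 18.1500 (exercise)
Node u (S = 74.75): continuation = 1/1.03·[0.7333·0.0000 + 0.2667·3.4621] = 0.8963; exercise value = 0.0000 ≤ continuation, so V_u = 0.8963
Node d (S = 45.5): continuation = 1/1.03·[0.7333·3.4621 + 0.2667·18.1500] = 7.1640; exercise value = 4.5000 ≤ continuation, so V_d = 7.1640
Node 0 (S = 65): continuation = 1/1.03·[0.7333·0.8963 + 0.2667·7.1640] = 2.4929; exercise value = 0.0000 ≤ continuation, so V_0 = 2.4929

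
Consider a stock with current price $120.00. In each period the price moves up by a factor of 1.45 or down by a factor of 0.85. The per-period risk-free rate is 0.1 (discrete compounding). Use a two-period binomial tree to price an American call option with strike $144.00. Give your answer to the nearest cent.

$17.11

Risk-neutral probability p = (1 + 0.1 − 0.85)/(1.45 − 0.85) = 0.2500/0.6000 = 0.4167
Terminal stock prices: S_uu = 252.3, S_ud = 147.9, S_dd = 86.7
Terminal payoffs (S − K): max(108.3, 0) = 108.3, max(3.9, 0) = 3.9, max(-57.3, 0) = 0
Node u (S = 174): continuation = 1/1.1·[0.4167·108.3000 + 0.5833·3.9000] = 43.0909; exercise value = 30.0000 ≤ continuation, so V_u = 43.0909
Node d (S = 102): continuation = 1/1.1·[0.4167·3.9000 + 0.5833·0.0000] = 1.4773; exercise value = 0.0000 ≤ continuation, so V_d = 1.4773
Node 0 (S = 120): continuation = 1/1.1·[0.4167·43.0909 + 0.5833·1.4773] = 17.1057; exercise value = 0.0000 ≤ continuation, so V_0 = 17.1057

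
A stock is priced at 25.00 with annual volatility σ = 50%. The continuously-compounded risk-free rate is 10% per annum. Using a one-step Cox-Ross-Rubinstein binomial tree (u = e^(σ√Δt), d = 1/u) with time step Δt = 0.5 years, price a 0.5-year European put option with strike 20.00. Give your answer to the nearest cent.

CRR parameters: u = e^(σ√Δt) = e^(0.5·√0.5) = 1.4241, d = 1/u = 0.7022
Per-period rate: rΔt = 0.1·0.5 = 0.05, so R = e^0.05 = 1.0513
Risk-neutral probability p = (e^0.05 − 0.7022)/(1.4241 − 0.7022) = 0.3491/0.7219 = 0.4835
Terminal stock prices: S_u = 35.6, S_d = 17.55
Terminal payoffs (K − S): max(-15.6, 0) = 0, max(2.445, 0) = 2.445
Node 0 (S = 25): V_0 = e^(−0.05)·[0.4835·0.0000 + 0.5165·2.4453] = 1.2013

1.20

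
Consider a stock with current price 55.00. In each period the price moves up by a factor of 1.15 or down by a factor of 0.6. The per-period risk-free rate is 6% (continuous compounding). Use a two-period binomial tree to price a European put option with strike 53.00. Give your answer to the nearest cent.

Risk-neutral probability p = (e^0.06 − 0.6)/(1.15 − 0.6) = 0.4618/0.5500 = 0.8397
Terminal stock prices: S_uu = 72.74, S_ud = 37.95, S_dd = 19.8
Terminal payoffs (K − S): max(-19.74, 0) = 0, max(15.05, 0) = 15.05, max(33.2, 0) = 33.2
Node u (S = 63.25): V_u = e^(−0.06)·[0.8397·0.0000 + 0.1603·15.0500] = 2.2720
Node d (S = 33): V_d = e^(−0.06)·[0.8397·15.0500 + 0.1603·33.2000] = 16.9135
Node 0 (S = 55): V_0 = e^(−0.06)·[0.8397·2.2720 + 0.1603·16.9135] = 4.3500

4.35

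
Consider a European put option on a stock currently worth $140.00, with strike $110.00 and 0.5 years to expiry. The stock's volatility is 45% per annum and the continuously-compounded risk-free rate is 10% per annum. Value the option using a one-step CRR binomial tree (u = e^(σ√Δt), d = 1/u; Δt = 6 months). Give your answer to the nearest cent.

$3.88

CRR parameters: u = e^(σ√Δt) = e^(0.45·√0.5) = 1.3746, d = 1/u = 0.7275
Per-period rate: rΔt = 0.1·0.5 = 0.05, so R = e^0.05 = 1.0513
Risk-neutral probability p = (e^0.05 − 0.7275)/(1.3746 − 0.7275) = 0.3238/0.6472 = 0.5003
Terminal stock prices: S_u = 192.5, S_d = 101.8
Terminal payoffs (K − S): max(-82.45, 0) = 0, max(8.156, 0) = 8.156
Node 0 (S = 140): V_0 = e^(−0.05)·[0.5003·0.0000 + 0.4997·8.1558] = 3.8764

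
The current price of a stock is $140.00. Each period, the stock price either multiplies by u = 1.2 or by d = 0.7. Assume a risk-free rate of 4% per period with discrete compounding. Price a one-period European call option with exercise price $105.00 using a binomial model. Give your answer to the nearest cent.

Risk-neutral probability p = (1 + 0.04 − 0.7)/(1.2 − 0.7) = 0.3400/0.5000 = 0.6800
Terminal stock prices: S_u = 168, S_d = 98
Terminal payoffs (S − K): max(63, 0) = 63, max(-7, 0) = 0
Node 0 (S = 140): V_0 = 1/1.04·[0.6800·63.0000 + 0.3200·0.0000] = 41.1923

$41.19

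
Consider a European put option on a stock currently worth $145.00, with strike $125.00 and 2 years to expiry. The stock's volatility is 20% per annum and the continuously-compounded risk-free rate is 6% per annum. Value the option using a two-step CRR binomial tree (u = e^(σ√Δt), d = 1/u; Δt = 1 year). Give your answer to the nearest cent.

CRR parameters: u = e^(σ√Δt) = e^(0.2·√1) = 1.2214, d = 1/u = 0.8187
Per-period rate: rΔt = 0.06·1 = 0.06, so R = e^0.06 = 1.0618
Risk-neutral probability p = (e^0.06 − 0.8187)/(1.2214 − 0.8187) = 0.2431/0.4027 = 0.6037
Terminal stock prices: S_uu = 216.3, S_ud = 145, S_dd = 97.2
Terminal payoffs (K − S): max(-91.31, 0) = 0, max(-20, 0) = 0, max(27.8, 0) = 27.8
Node u (S = 177.1): V_u = e^(−0.06)·[0.6037·0.0000 + 0.3963·0.0000] = 0.0000
Node d (S = 118.7): V_d = e^(−0.06)·[0.6037·0.0000 + 0.3963·27.8036] = 10.3761
Node 0 (S = 145): V_0 = e^(−0.06)·[0.6037·0.0000 + 0.3963·10.3761] = 3.8723

$3.87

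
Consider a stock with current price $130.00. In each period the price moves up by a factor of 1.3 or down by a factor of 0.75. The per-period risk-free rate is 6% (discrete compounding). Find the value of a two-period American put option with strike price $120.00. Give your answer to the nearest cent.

$9.26

Risk-neutral probability p = (1 + 0.06 − 0.75)/(1.3 − 0.75) = 0.3100/0.5500 = 0.5636
Terminal stock prices: S_uu = 219.7, S_ud = 126.8, S_dd = 73.12
Terminal payoffs (K − S): max(-99.7, 0) = 0, max(-6.75, 0) = 0, max(46.88, 0) = 46.88
Node u (S = 169): continuation = 1/1.06·[0.5636·0.0000 + 0.4364·0.0000] = 0.0000; exercise value = 0.0000 ≤ continuation, so V_u = 0.0000
Node d (S = 97.5): continuation = 1/1.06·[0.5636·0.0000 + 0.4364·46.8750] = 19.2967; exercise value = 22.5000 > continuation, so V_d = 22.5000 (exercise)
Node 0 (S = 130): continuation = 1/1.06·[0.5636·0.0000 + 0.4364·22.5000] = 9.2624; exercise value = 0.0000 ≤ continuation, so V_0 = 9.2624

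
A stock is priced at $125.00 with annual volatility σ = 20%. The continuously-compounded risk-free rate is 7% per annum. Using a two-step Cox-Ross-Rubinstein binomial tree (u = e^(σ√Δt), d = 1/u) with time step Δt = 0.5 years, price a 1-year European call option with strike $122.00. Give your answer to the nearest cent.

CRR parameters: u = e^(σ√Δt) = e^(0.2·√0.5) = 1.1519, d = 1/u = 0.8681
Per-period rate: rΔt = 0.07·0.5 = 0.035, so R = e^0.035 = 1.0356
Risk-neutral probability p = (e^0.035 − 0.8681)/(1.1519 − 0.8681) = 0.1675/0.2838 = 0.5902
Terminal stock prices: S_uu = 165.9, S_ud = 125, S_dd = 94.2
Terminal payoffs (S − K): max(43.86, 0) = 43.86, max(3, 0) = 3, max(-27.8, 0) = 0
Node u (S = 144): V_u = e^(−0.035)·[0.5902·43.8621 + 0.4098·3.0000] = 26.1849
Node d (S = 108.5): V_d = e^(−0.035)·[0.5902·3.0000 + 0.4098·0.0000] = 1.7098
Node 0 (S = 125): V_0 = e^(−0.035)·[0.5902·26.1849 + 0.4098·1.7098] = 15.5998

$15.60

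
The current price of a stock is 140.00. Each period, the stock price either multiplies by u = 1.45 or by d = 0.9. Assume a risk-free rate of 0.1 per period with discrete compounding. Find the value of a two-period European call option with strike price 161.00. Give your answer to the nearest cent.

Risk-neutral probability p = (1 + 0.1 − 0.9)/(1.45 − 0.9) = 0.2000/0.5500 = 0.3636
Terminal stock prices: S_uu = 294.4, S_ud = 182.7, S_dd = 113.4
Terminal payoffs (S − K): max(133.4, 0) = 133.4, max(21.7, 0) = 21.7, max(-47.6, 0) = 0
Node u (S = 203): V_u = 1/1.1·[0.3636·133.3500 + 0.6364·21.7000] = 56.6364
Node d (S = 126): V_d = 1/1.1·[0.3636·21.7000 + 0.6364·0.0000] = 7.1736
Node 0 (S = 140): V_0 = 1/1.1·[0.3636·56.6364 + 0.6364·7.1736] = 22.8728

22.87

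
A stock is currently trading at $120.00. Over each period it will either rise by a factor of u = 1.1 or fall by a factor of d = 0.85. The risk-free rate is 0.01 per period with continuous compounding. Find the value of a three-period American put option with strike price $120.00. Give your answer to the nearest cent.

$8.39

Risk-neutral probability p = (e^0.01 − 0.85)/(1.1 − 0.85) = 0.1601/0.2500 = 0.6402
Terminal stock prices: S_uuu = 159.7, S_uud = 123.4, S_udd = 95.37, S_ddd = 73.69
Terminal payoffs (K − S): max(-39.72, 0) = 0, max(-3.42, 0) = 0, max(24.63, 0) = 24.63, max(46.31, 0) = 46.31
Node uu (S = 145.2): continuation = e^(−0.01)·[0.6402·0.0000 + 0.3598·0.0000] = 0.0000; exercise value = 0.0000 ≤ continuation, so V_uu = 0.0000
Node ud (S = 112.2): continuation = e^(−0.01)·[0.6402·0.0000 + 0.3598·24.6300] = 8.7737; exercise value = 7.8000 ≤ continuation, so V_ud = 8.7737
Node dd (S = 86.7): continuation = e^(−0.01)·[0.6402·24.6300 + 0.3598·46.3050] = 32.1060; exercise value = 33.3000 > continuation, so V_dd = 33.3000 (exercise)
Node u (S = 132): continuation = e^(−0.01)·[0.6402·0.0000 + 0.3598·8.7737] = 3.1254; exercise value = 0.0000 ≤ continuation, so V_u = 3.1254
Node d (S = 102): continuation = e^(−0.01)·[0.6402·8.7737 + 0.3598·33.3000] = 17.4231; exercise value = 18.0000 > continuation, so V_d = 18.0000 (exercise)
Node 0 (S = 120): continuation = e^(−0.01)·[0.6402·3.1254 + 0.3598·18.0000] = 8.3929; exercise value = 0.0000 ≤ continuation, so V_0 = 8.3929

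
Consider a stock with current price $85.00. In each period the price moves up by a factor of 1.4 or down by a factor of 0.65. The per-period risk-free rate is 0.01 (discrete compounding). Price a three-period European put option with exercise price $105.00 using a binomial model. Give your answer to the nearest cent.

$31.82

Risk-neutral probability p = (1 + 0.01 − 0.65)/(1.4 − 0.65) = 0.3600/0.7500 = 0.4800
Terminal stock prices: S_uuu = 233.2, S_uud = 108.3, S_udd = 50.28, S_ddd = 23.34
Terminal payoffs (K − S): max(-128.2, 0) = 0, max(-3.29, 0) = 0, max(54.72, 0) = 54.72, max(81.66, 0) = 81.66
Node uu (S = 166.6): V_uu = 1/1.01·[0.4800·0.0000 + 0.5200·0.0000] = 0.0000
Node ud (S = 77.35): V_ud = 1/1.01·[0.4800·0.0000 + 0.5200·54.7225] = 28.1740
Node dd (S = 35.91): V_dd = 1/1.01·[0.4800·54.7225 + 0.5200·81.6569] = 68.0479
Node u (S = 119): V_u = 1/1.01·[0.4800·0.0000 + 0.5200·28.1740] = 14.5054
Node d (S = 55.25): V_d = 1/1.01·[0.4800·28.1740 + 0.5200·68.0479] = 48.4242
Node 0 (S = 85): V_0 = 1/1.01·[0.4800·14.5054 + 0.5200·48.4242] = 31.8249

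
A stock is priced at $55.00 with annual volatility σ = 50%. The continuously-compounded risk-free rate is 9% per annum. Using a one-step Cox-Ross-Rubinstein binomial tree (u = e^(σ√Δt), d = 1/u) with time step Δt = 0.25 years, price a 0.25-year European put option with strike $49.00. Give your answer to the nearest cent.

$3.12

CRR parameters: u = e^(σ√Δt) = e^(0.5·√0.25) = 1.2840, d = 1/u = 0.7788
Per-period rate: rΔt = 0.09·0.25 = 0.0225, so R = e^0.0225 = 1.0228
Risk-neutral probability p = (e^0.0225 − 0.7788)/(1.2840 − 0.7788) = 0.2440/0.5052 = 0.4829
Terminal stock prices: S_u = 70.62, S_d = 42.83
Terminal payoffs (K − S): max(-21.62, 0) = 0, max(6.166, 0) = 6.166
Node 0 (S = 55): V_0 = e^(−0.0225)·[0.4829·0.0000 + 0.5171·6.1660] = 3.1177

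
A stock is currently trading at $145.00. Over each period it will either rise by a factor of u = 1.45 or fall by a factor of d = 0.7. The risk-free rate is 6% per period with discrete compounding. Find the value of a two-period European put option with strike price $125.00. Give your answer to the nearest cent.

$12.98

Risk-neutral probability p = (1 + 0.06 − 0.7)/(1.45 − 0.7) = 0.3600/0.7500 = 0.4800
Terminal stock prices: S_uu = 304.9, S_ud = 147.2, S_dd = 71.05
Terminal payoffs (K − S): max(-179.9, 0) = 0, max(-22.17, 0) = 0, max(53.95, 0) = 53.95
Node u (S = 210.2): V_u = 1/1.06·[0.4800·0.0000 + 0.5200·0.0000] = 0.0000
Node d (S = 101.5): V_d = 1/1.06·[0.4800·0.0000 + 0.5200·53.9500] = 26.4660
Node 0 (S = 145): V_0 = 1/1.06·[0.4800·0.0000 + 0.5200·26.4660] = 12.9833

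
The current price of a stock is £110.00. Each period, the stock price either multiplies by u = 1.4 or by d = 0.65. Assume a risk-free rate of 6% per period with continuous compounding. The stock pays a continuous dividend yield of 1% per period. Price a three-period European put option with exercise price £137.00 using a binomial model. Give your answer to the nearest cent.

£29.82

Per-period risk-free factor R = e^0.06 = 1.0618; dividend-adjusted growth = e^(0.06−0.01) = 1.0513.
Risk-neutral probability p = (1.0513 − 0.65)/(1.4 − 0.65) = 0.4013/0.7500 = 0.5350
Terminal stock prices: S_uuu = 301.8, S_uud = 140.1, S_udd = 65.07, S_ddd = 30.21
Terminal payoffs (K − S): max(-164.8, 0) = 0, max(-3.14, 0) = 0, max(71.93, 0) = 71.93, max(106.8, 0) = 106.8
Node uu (S = 215.6): V_uu = e^(−0.06)·[0.5350·0.0000 + 0.4650·0.0000] = 0.0000
Node ud (S = 100.1): V_ud = e^(−0.06)·[0.5350·0.0000 + 0.4650·71.9350] = 31.4999
Node dd (S = 46.48): V_dd = e^(−0.06)·[0.5350·71.9350 + 0.4650·106.7912] = 83.0092
Node u (S = 154): V_u = e^(−0.06)·[0.5350·0.0000 + 0.4650·31.4999] = 13.7936
Node d (S = 71.5): V_d = e^(−0.06)·[0.5350·31.4999 + 0.4650·83.0092] = 52.2211
Node 0 (S = 110): V_0 = e^(−0.06)·[0.5350·13.7936 + 0.4650·52.2211] = 29.8175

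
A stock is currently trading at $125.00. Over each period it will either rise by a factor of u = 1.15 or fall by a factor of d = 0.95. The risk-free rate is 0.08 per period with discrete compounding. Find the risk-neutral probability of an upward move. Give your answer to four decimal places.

Risk-neutral probability p = (1 + 0.08 − 0.95)/(1.15 − 0.95) = 0.1300/0.2000 = 0.6500

p = 0.6500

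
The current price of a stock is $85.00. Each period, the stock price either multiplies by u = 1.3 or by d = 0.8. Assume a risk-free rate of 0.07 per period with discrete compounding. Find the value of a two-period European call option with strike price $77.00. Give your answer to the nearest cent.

$21.92

Risk-neutral probability p = (1 + 0.07 − 0.8)/(1.3 − 0.8) = 0.2700/0.5000 = 0.5400
Terminal stock prices: S_uu = 143.7, S_ud = 88.4, S_dd = 54.4
Terminal payoffs (S − K): max(66.65, 0) = 66.65, max(11.4, 0) = 11.4, max(-22.6, 0) = 0
Node u (S = 110.5): V_u = 1/1.07·[0.5400·66.6500 + 0.4600·11.4000] = 38.5374
Node d (S = 68): V_d = 1/1.07·[0.5400·11.4000 + 0.4600·0.0000] = 5.7533
Node 0 (S = 85): V_0 = 1/1.07·[0.5400·38.5374 + 0.4600·5.7533] = 21.9221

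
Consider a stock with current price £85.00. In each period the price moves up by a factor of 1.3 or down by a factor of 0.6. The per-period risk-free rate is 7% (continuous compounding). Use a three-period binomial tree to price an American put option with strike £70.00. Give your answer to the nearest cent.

Risk-neutral probability p = (e^0.07 − 0.6)/(1.3 − 0.6) = 0.4725/0.7000 = 0.6750
Terminal stock prices: S_uuu = 186.7, S_uud = 86.19, S_udd = 39.78, S_ddd = 18.36
Terminal payoffs (K − S): max(-116.7, 0) = 0, max(-16.19, 0) = 0, max(30.22, 0) = 30.22, max(51.64, 0) = 51.64
Node uu (S = 143.7): continuation = e^(−0.07)·[0.6750·0.0000 + 0.3250·0.0000] = 0.0000; exercise value = 0.0000 ≤ continuation, so V_uu = 0.0000
Node ud (S = 66.3): continuation = e^(−0.07)·[0.6750·0.0000 + 0.3250·30.2200] = 9.1572; exercise value = 3.7000 ≤ continuation, so V_ud = 9.1572
Node dd (S = 30.6): continuation = e^(−0.07)·[0.6750·30.2200 + 0.3250·51.6400] = 34.6676; exercise value = 39.4000 > continuation, so V_dd = 39.4000 (exercise)
Node u (S = 110.5): continuation = e^(−0.07)·[0.6750·0.0000 + 0.3250·9.1572] = 2.7748; exercise value = 0.0000 ≤ continuation, so V_u = 2.7748
Node d (S = 51): continuation = e^(−0.07)·[0.6750·9.1572 + 0.3250·39.4000] = 17.7022; exercise value = 19.0000 > continuation, so V_d = 19.0000 (exercise)
Node 0 (S = 85): continuation = e^(−0.07)·[0.6750·2.7748 + 0.3250·19.0000] = 7.5037; exercise value = 0.0000 ≤ continuation, so V_0 = 7.5037

£7.50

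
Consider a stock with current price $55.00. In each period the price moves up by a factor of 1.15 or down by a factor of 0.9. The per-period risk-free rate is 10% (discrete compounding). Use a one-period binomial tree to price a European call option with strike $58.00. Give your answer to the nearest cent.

Risk-neutral probability p = (1 + 0.1 − 0.9)/(1.15 − 0.9) = 0.2000/0.2500 = 0.8000
Terminal stock prices: S_u = 63.25, S_d = 49.5
Terminal payoffs (S − K): max(5.25, 0) = 5.25, max(-8.5, 0) = 0
Node 0 (S = 55): V_0 = 1/1.1·[0.8000·5.2500 + 0.2000·0.0000] = 3.8182

$3.82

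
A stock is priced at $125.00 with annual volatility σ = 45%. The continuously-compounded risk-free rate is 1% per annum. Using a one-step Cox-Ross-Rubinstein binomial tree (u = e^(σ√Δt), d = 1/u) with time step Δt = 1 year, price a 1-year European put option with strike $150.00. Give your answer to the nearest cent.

$41.75

CRR parameters: u = e^(σ√Δt) = e^(0.45·√1) = 1.5683, d = 1/u = 0.6376
Per-period rate: rΔt = 0.01·1 = 0.01, so R = e^0.01 = 1.0101
Risk-neutral probability p = (e^0.01 − 0.6376)/(1.5683 − 0.6376) = 0.3724/0.9307 = 0.4002
Terminal stock prices: S_u = 196, S_d = 79.7
Terminal payoffs (K − S): max(-46.04, 0) = 0, max(70.3, 0) = 70.3
Node 0 (S = 125): V_0 = e^(−0.01)·[0.4002·0.0000 + 0.5998·70.2965] = 41.7471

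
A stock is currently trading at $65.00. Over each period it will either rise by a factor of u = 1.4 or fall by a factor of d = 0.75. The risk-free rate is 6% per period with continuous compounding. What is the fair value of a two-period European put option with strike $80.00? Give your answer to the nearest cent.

Risk-neutral probability p = (e^0.06 − 0.75)/(1.4 − 0.75) = 0.3118/0.6500 = 0.4797
Terminal stock prices: S_uu = 127.4, S_ud = 68.25, S_dd = 36.56
Terminal payoffs (K − S): max(-47.4, 0) = 0, max(11.75, 0) = 11.75, max(43.44, 0) = 43.44
Node u (S = 91): V_u = e^(−0.06)·[0.4797·0.0000 + 0.5203·11.7500] = 5.7570
Node d (S = 48.75): V_d = e^(−0.06)·[0.4797·11.7500 + 0.5203·43.4375] = 26.5912
Node 0 (S = 65): V_0 = e^(−0.06)·[0.4797·5.7570 + 0.5203·26.5912] = 15.6295

$15.63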